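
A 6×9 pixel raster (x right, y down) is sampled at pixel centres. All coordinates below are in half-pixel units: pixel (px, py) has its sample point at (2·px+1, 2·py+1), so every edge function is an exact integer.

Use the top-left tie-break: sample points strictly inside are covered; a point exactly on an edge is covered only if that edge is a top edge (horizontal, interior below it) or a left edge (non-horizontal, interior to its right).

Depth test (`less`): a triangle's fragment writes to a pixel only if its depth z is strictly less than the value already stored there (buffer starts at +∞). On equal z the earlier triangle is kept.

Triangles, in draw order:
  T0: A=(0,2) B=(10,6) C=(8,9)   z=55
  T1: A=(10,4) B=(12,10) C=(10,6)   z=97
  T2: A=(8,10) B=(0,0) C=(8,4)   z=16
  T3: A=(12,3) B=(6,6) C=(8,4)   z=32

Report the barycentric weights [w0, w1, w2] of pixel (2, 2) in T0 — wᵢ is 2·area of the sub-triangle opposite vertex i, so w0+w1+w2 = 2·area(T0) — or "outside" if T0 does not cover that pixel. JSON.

T0:
  2·area = 38
  edge (0, 2)→(10, 6): d=(10,4) right/bottom  bias=-1
  edge (10, 6)→(8, 9): d=(-2,3) right/bottom  bias=-1
  edge (8, 9)→(0, 2): d=(-8,-7) top-left  bias=+0
    (2,2)@(5, 5): e=[10,17,11] → █
    (3,2)@(7, 5): e=[2,11,25] → █
    (4,2)@(9, 5): e=[-6,5,39] → ·
    (2,3)@(5, 7): e=[30,13,-5] → ·
    (3,3)@(7, 7): e=[22,7,9] → █
    (4,3)@(9, 7): e=[14,1,23] → █
    (5,3)@(11, 7): e=[6,-5,37] → ·
    (3,4)@(7, 9): e=[42,3,-7] → ·
    (4,4)@(9, 9): e=[34,-3,7] → ·
  covered (4 px):
    · · · · · ·
    · · · · · ·
    · · █ █ · ·
    · · · █ █ ·
    · · · · · ·
    · · · · · ·
    · · · · · ·
    · · · · · ·
    · · · · · ·
T1:
  2·area = 4
  edge (10, 4)→(12, 10): d=(2,6) right/bottom  bias=-1
  edge (12, 10)→(10, 6): d=(-2,-4) top-left  bias=+0
  edge (10, 6)→(10, 4): d=(0,-2) top-left  bias=+0
    (4,0)@(9, 1): e=[0,6,-2] → ·  [on edge]
    (5,3)@(11, 7): e=[0,2,2] → ·  [on edge]
  covered (0 px):
    · · · · · ·
    · · · · · ·
    · · · · · ·
    · · · · · ·
    · · · · · ·
    · · · · · ·
    · · · · · ·
    · · · · · ·
    · · · · · ·
T2:
  2·area = 48
  edge (8, 10)→(0, 0): d=(-8,-10) top-left  bias=+0
  edge (0, 0)→(8, 4): d=(8,4) right/bottom  bias=-1
  edge (8, 4)→(8, 10): d=(0,6) right/bottom  bias=-1
    (0,0)@(1, 1): e=[2,4,42] → █
    (1,0)@(3, 1): e=[22,-4,30] → ·
    (0,1)@(1, 3): e=[-14,20,42] → ·
    (1,1)@(3, 3): e=[6,12,30] → █
    (2,1)@(5, 3): e=[26,4,18] → █
    (3,1)@(7, 3): e=[46,-4,6] → ·
    (1,2)@(3, 5): e=[-10,28,30] → ·
    (2,2)@(5, 5): e=[10,20,18] → █
    (3,2)@(7, 5): e=[30,12,6] → █
    (4,2)@(9, 5): e=[50,4,-6] → ·
    (2,3)@(5, 7): e=[-6,36,18] → ·
    (3,3)@(7, 7): e=[14,28,6] → █
  covered (6 px):
    █ · · · · ·
    · █ █ · · ·
    · · █ █ · ·
    · · · █ · ·
    · · · · · ·
    · · · · · ·
    · · · · · ·
    · · · · · ·
    · · · · · ·
T3:
  2·area = 6
  edge (12, 3)→(6, 6): d=(-6,3) right/bottom  bias=-1
  edge (6, 6)→(8, 4): d=(2,-2) top-left  bias=+0
  edge (8, 4)→(12, 3): d=(4,-1) top-left  bias=+0
    (5,0)@(11, 1): e=[15,0,-9] → ·  [on edge]
    (4,1)@(9, 3): e=[9,0,-3] → ·  [on edge]
    (3,2)@(7, 5): e=[3,0,3] → █  [on edge]
    (4,2)@(9, 5): e=[-3,4,5] → ·
    (2,3)@(5, 7): e=[-3,0,9] → ·  [on edge]
    (3,3)@(7, 7): e=[-9,4,11] → ·
    (1,4)@(3, 9): e=[-9,0,15] → ·  [on edge]
    (0,5)@(1, 11): e=[-15,0,21] → ·  [on edge]
  covered (1 px):
    · · · · · ·
    · · · · · ·
    · · · █ · ·
    · · · · · ·
    · · · · · ·
    · · · · · ·
    · · · · · ·
    · · · · · ·
    · · · · · ·

Final: [17,11,10]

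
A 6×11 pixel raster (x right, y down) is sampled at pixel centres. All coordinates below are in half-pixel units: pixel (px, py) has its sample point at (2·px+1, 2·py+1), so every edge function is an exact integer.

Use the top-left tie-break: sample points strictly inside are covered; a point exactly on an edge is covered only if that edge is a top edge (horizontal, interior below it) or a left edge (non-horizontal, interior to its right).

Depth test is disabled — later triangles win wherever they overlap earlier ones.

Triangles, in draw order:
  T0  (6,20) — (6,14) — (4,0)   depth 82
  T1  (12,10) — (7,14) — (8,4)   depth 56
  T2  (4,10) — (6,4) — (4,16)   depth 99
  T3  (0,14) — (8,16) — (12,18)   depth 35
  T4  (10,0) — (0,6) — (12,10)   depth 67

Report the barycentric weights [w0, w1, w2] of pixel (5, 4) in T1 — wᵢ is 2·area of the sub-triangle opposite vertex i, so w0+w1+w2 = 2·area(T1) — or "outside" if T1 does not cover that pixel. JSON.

T0:
  2·area = 12  (B↔C swapped to make it positive)
  edge (6, 20)→(4, 0): d=(-2,-20) top-left  bias=+0
  edge (4, 0)→(6, 14): d=(2,14) right/bottom  bias=-1
  edge (6, 14)→(6, 20): d=(0,6) right/bottom  bias=-1
    (2,3)@(5, 7): e=[6,0,6] → ·  [on edge]
    (2,4)@(5, 9): e=[2,4,6] → █
    (3,4)@(7, 9): e=[42,-24,-6] → ·
    (2,5)@(5, 11): e=[-2,8,6] → ·
    (3,10)@(7, 21): e=[18,0,-6] → ·  [on edge]
  covered (1 px):
    · · · · · ·
    · · · · · ·
    · · · · · ·
    · · · · · ·
    · · █ · · ·
    · · · · · ·
    · · · · · ·
    · · · · · ·
    · · · · · ·
    · · · · · ·
    · · · · · ·
T1:
  2·area = 46
  edge (12, 10)→(7, 14): d=(-5,4) right/bottom  bias=-1
  edge (7, 14)→(8, 4): d=(1,-10) top-left  bias=+0
  edge (8, 4)→(12, 10): d=(4,6) right/bottom  bias=-1
    (4,3)@(9, 7): e=[27,13,6] → █
    (5,3)@(11, 7): e=[19,33,-6] → ·
    (4,4)@(9, 9): e=[17,15,14] → █
    (5,4)@(11, 9): e=[9,35,2] → █
    (4,5)@(9, 11): e=[7,17,22] → █
    (5,5)@(11, 11): e=[-1,37,10] → ·
    (4,6)@(9, 13): e=[-3,19,30] → ·
  covered (4 px):
    · · · · · ·
    · · · · · ·
    · · · · · ·
    · · · · █ ·
    · · · · █ █
    · · · · █ ·
    · · · · · ·
    · · · · · ·
    · · · · · ·
    · · · · · ·
    · · · · · ·
T2:
  2·area = 12
  edge (4, 10)→(6, 4): d=(2,-6) top-left  bias=+0
  edge (6, 4)→(4, 16): d=(-2,12) right/bottom  bias=-1
  edge (4, 16)→(4, 10): d=(0,-6) top-left  bias=+0
    (3,0)@(7, 1): e=[0,-6,18] → ·  [on edge]
    (2,3)@(5, 7): e=[0,6,6] → █  [on edge]
    (3,3)@(7, 7): e=[12,-18,18] → ·
    (2,4)@(5, 9): e=[4,2,6] → █
    (3,4)@(7, 9): e=[16,-22,18] → ·
    (2,5)@(5, 11): e=[8,-2,6] → ·
    (1,6)@(3, 13): e=[0,18,-6] → ·  [on edge]
    (0,9)@(1, 19): e=[0,30,-18] → ·  [on edge]
  covered (2 px):
    · · · · · ·
    · · · · · ·
    · · · · · ·
    · · █ · · ·
    · · █ · · ·
    · · · · · ·
    · · · · · ·
    · · · · · ·
    · · · · · ·
    · · · · · ·
    · · · · · ·
T3:
  2·area = 8
  edge (0, 14)→(8, 16): d=(8,2) right/bottom  bias=-1
  edge (8, 16)→(12, 18): d=(4,2) right/bottom  bias=-1
  edge (12, 18)→(0, 14): d=(-12,-4) top-left  bias=+0
    (1,7)@(3, 15): e=[2,6,0] → █  [on edge]
    (2,7)@(5, 15): e=[-2,2,8] → ·
    (1,8)@(3, 17): e=[18,14,-24] → ·
    (4,8)@(9, 17): e=[6,2,0] → █  [on edge]
    (5,8)@(11, 17): e=[2,-2,8] → ·
    (4,9)@(9, 19): e=[22,10,-24] → ·
  covered (2 px):
    · · · · · ·
    · · · · · ·
    · · · · · ·
    · · · · · ·
    · · · · · ·
    · · · · · ·
    · · · · · ·
    · █ · · · ·
    · · · · █ ·
    · · · · · ·
    · · · · · ·
T4:
  2·area = 112  (B↔C swapped to make it positive)
  edge (10, 0)→(12, 10): d=(2,10) right/bottom  bias=-1
  edge (12, 10)→(0, 6): d=(-12,-4) top-left  bias=+0
  edge (0, 6)→(10, 0): d=(10,-6) top-left  bias=+0
    (4,0)@(9, 1): e=[12,96,4] → █
    (5,0)@(11, 1): e=[-8,104,16] → ·
    (2,1)@(5, 3): e=[56,56,0] → █  [on edge]
    (3,1)@(7, 3): e=[36,64,12] → █
    (5,1)@(11, 3): e=[-4,80,36] → ·
    (1,2)@(3, 5): e=[80,24,8] → █
    (5,2)@(11, 5): e=[0,56,56] → ·  [on edge]
    (1,3)@(3, 7): e=[84,0,28] → █  [on edge]
    (5,3)@(11, 7): e=[4,32,76] → █
    (1,4)@(3, 9): e=[88,-24,48] → ·
    (2,4)@(5, 9): e=[68,-16,60] → ·
    (3,4)@(7, 9): e=[48,-8,72] → ·
    (4,4)@(9, 9): e=[28,0,84] → █  [on edge]
  covered (15 px):
    · · · · █ ·
    · · █ █ █ ·
    · █ █ █ █ ·
    · █ █ █ █ █
    · · · · █ █
    · · · · · ·
    · · · · · ·
    · · · · · ·
    · · · · · ·
    · · · · · ·
    · · · · · ·

Result: [35,2,9]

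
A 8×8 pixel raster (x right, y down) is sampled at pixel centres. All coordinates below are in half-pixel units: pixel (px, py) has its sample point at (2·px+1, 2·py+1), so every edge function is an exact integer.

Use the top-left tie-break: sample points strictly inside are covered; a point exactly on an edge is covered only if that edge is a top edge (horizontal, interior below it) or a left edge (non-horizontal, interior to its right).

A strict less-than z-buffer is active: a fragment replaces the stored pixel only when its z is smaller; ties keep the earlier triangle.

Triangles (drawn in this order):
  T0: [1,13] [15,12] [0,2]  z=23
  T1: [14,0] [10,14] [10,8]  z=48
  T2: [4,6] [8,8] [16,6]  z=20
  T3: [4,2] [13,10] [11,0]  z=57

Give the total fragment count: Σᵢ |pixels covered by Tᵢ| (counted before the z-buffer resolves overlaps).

T0:
  2·area = 155  (B↔C swapped to make it positive)
  edge (1, 13)→(0, 2): d=(-1,-11) top-left  bias=+0
  edge (0, 2)→(15, 12): d=(15,10) right/bottom  bias=-1
  edge (15, 12)→(1, 13): d=(-14,1) right/bottom  bias=-1
    (0,1)@(1, 3): e=[10,5,140] → █
    (1,1)@(3, 3): e=[32,-15,138] → ·
    (0,2)@(1, 5): e=[8,35,112] → █
    (1,2)@(3, 5): e=[30,15,110] → █
    (2,2)@(5, 5): e=[52,-5,108] → ·
    (0,3)@(1, 7): e=[6,65,84] → █
    (2,3)@(5, 7): e=[50,25,80] → █
    (3,3)@(7, 7): e=[72,5,78] → █
    (4,3)@(9, 7): e=[94,-15,76] → ·
    (0,4)@(1, 9): e=[4,95,56] → █
    (4,4)@(9, 9): e=[92,15,48] → █
    (5,4)@(11, 9): e=[114,-5,46] → ·
    (0,6)@(1, 13): e=[0,155,0] → ·  [on edge]
  covered (19 px):
    · · · · · · · ·
    █ · · · · · · ·
    █ █ · · · · · ·
    █ █ █ █ · · · ·
    █ █ █ █ █ · · ·
    █ █ █ █ █ █ █ ·
    · · · · · · · ·
    · · · · · · · ·
T1:
  2·area = 24
  edge (14, 0)→(10, 14): d=(-4,14) right/bottom  bias=-1
  edge (10, 14)→(10, 8): d=(0,-6) top-left  bias=+0
  edge (10, 8)→(14, 0): d=(4,-8) top-left  bias=+0
    (6,1)@(13, 3): e=[2,18,4] → █
    (7,1)@(15, 3): e=[-26,30,20] → ·
    (6,2)@(13, 5): e=[-6,18,12] → ·
    (5,3)@(11, 7): e=[14,6,4] → █
    (6,3)@(13, 7): e=[-14,18,20] → ·
    (5,4)@(11, 9): e=[6,6,12] → █
    (6,4)@(13, 9): e=[-22,18,28] → ·
    (5,5)@(11, 11): e=[-2,6,20] → ·
  covered (3 px):
    · · · · · · · ·
    · · · · · · █ ·
    · · · · · · · ·
    · · · · · █ · ·
    · · · · · █ · ·
    · · · · · · · ·
    · · · · · · · ·
    · · · · · · · ·
T2:
  2·area = 24  (B↔C swapped to make it positive)
  edge (4, 6)→(16, 6): d=(12,0) top-left  bias=+0
  edge (16, 6)→(8, 8): d=(-8,2) right/bottom  bias=-1
  edge (8, 8)→(4, 6): d=(-4,-2) top-left  bias=+0
    (3,3)@(7, 7): e=[12,10,2] → █
    (4,3)@(9, 7): e=[12,6,6] → █
    (5,3)@(11, 7): e=[12,2,10] → █
    (6,3)@(13, 7): e=[12,-2,14] → ·
    (3,4)@(7, 9): e=[36,-6,-6] → ·
    (4,4)@(9, 9): e=[36,-10,-2] → ·
    (5,4)@(11, 9): e=[36,-14,2] → ·
  covered (3 px):
    · · · · · · · ·
    · · · · · · · ·
    · · · · · · · ·
    · · · █ █ █ · ·
    · · · · · · · ·
    · · · · · · · ·
    · · · · · · · ·
    · · · · · · · ·
T3:
  2·area = 74  (B↔C swapped to make it positive)
  edge (4, 2)→(11, 0): d=(7,-2) top-left  bias=+0
  edge (11, 0)→(13, 10): d=(2,10) right/bottom  bias=-1
  edge (13, 10)→(4, 2): d=(-9,-8) top-left  bias=+0
    (4,0)@(9, 1): e=[3,22,49] → █
    (5,0)@(11, 1): e=[7,2,65] → █
    (6,0)@(13, 1): e=[11,-18,81] → ·
    (3,1)@(7, 3): e=[13,46,15] → █
    (6,1)@(13, 3): e=[25,-14,63] → ·
    (3,2)@(7, 5): e=[27,50,-3] → ·
    (4,2)@(9, 5): e=[31,30,13] → █
    (6,2)@(13, 5): e=[39,-10,45] → ·
    (4,3)@(9, 7): e=[45,34,-5] → ·
    (5,3)@(11, 7): e=[49,14,11] → █
    (6,3)@(13, 7): e=[53,-6,27] → ·
    (5,4)@(11, 9): e=[63,18,-7] → ·
  covered (8 px):
    · · · · █ █ · ·
    · · · █ █ █ · ·
    · · · · █ █ · ·
    · · · · · █ · ·
    · · · · · · · ·
    · · · · · · · ·
    · · · · · · · ·
    · · · · · · · ·

Result: 33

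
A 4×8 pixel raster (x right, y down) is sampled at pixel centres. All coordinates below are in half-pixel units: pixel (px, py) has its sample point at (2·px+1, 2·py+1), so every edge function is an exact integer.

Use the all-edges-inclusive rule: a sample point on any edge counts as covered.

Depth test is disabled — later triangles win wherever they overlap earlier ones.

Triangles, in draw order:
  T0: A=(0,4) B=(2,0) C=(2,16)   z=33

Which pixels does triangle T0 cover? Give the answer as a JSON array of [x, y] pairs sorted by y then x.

T0:
  2·area = 32
  edge (0, 4)→(2, 0): d=(2,-4) inclusive
  edge (2, 0)→(2, 16): d=(0,16) inclusive
  edge (2, 16)→(0, 4): d=(-2,-12) inclusive
    (0,1)@(1, 3): e=[2,16,14] → █
    (1,1)@(3, 3): e=[10,-16,38] → ·
    (0,2)@(1, 5): e=[6,16,10] → █
    (1,2)@(3, 5): e=[14,-16,34] → ·
    (0,3)@(1, 7): e=[10,16,6] → █
    (1,3)@(3, 7): e=[18,-16,30] → ·
    (0,4)@(1, 9): e=[14,16,2] → █
    (1,4)@(3, 9): e=[22,-16,26] → ·
    (0,5)@(1, 11): e=[18,16,-2] → ·
  covered (4 px):
    · · · ·
    █ · · ·
    █ · · ·
    █ · · ·
    █ · · ·
    · · · ·
    · · · ·
    · · · ·

Result: [[0,1],[0,2],[0,3],[0,4]]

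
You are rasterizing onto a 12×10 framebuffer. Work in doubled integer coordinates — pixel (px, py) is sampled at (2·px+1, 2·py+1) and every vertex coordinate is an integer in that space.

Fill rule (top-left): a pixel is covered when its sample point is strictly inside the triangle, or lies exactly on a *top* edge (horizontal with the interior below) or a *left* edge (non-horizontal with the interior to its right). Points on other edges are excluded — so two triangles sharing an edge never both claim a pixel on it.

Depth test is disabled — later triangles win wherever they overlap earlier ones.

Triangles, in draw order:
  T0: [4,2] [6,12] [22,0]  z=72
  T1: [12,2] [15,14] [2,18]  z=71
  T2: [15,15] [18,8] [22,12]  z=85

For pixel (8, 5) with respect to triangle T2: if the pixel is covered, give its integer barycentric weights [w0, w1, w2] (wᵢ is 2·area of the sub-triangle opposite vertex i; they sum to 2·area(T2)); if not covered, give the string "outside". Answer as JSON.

T0:
  2·area = 184  (B↔C swapped to make it positive)
  edge (4, 2)→(22, 0): d=(18,-2) top-left  bias=+0
  edge (22, 0)→(6, 12): d=(-16,12) right/bottom  bias=-1
  edge (6, 12)→(4, 2): d=(-2,-10) top-left  bias=+0
    (6,0)@(13, 1): e=[0,92,92] → X  [on edge]
    (7,0)@(15, 1): e=[4,68,112] → X
    (8,0)@(17, 1): e=[8,44,132] → X
    (9,0)@(19, 1): e=[12,20,152] → X
    (10,0)@(21, 1): e=[16,-4,172] → .
    (2,1)@(5, 3): e=[20,156,8] → X
    (3,1)@(7, 3): e=[24,132,28] → X
    (4,1)@(9, 3): e=[28,108,48] → X
    (5,1)@(11, 3): e=[32,84,68] → X
    (9,1)@(19, 3): e=[48,-12,148] → .
    (2,2)@(5, 5): e=[56,124,4] → X
    (8,2)@(17, 5): e=[80,-20,124] → .
    (2,3)@(5, 7): e=[92,92,0] → X  [on edge]
    (3,8)@(7, 17): e=[276,-92,0] → .  [on edge]
  covered (24 px):
    . . . . . . X X X X . .
    . . X X X X X X X . . .
    . . X X X X X X . . . .
    . . X X X X . . . . . .
    . . . X X . . . . . . .
    . . . X . . . . . . . .
    . . . . . . . . . . . .
    . . . . . . . . . . . .
    . . . . . . . . . . . .
    . . . . . . . . . . . .
T1:
  2·area = 168
  edge (12, 2)→(15, 14): d=(3,12) right/bottom  bias=-1
  edge (15, 14)→(2, 18): d=(-13,4) right/bottom  bias=-1
  edge (2, 18)→(12, 2): d=(10,-16) top-left  bias=+0
    (5,2)@(11, 5): e=[21,133,14] → X
    (6,2)@(13, 5): e=[-3,125,46] → .
    (4,3)@(9, 7): e=[51,115,2] → X
    (6,3)@(13, 7): e=[3,99,66] → X
    (7,3)@(15, 7): e=[-21,91,98] → .
    (4,4)@(9, 9): e=[57,89,22] → X
    (7,4)@(15, 9): e=[-15,65,118] → .
    (3,5)@(7, 11): e=[87,71,10] → X
    (7,5)@(15, 11): e=[-9,39,138] → .
    (3,6)@(7, 13): e=[93,45,30] → X
    (7,6)@(15, 13): e=[-3,13,158] → .
    (2,7)@(5, 15): e=[123,27,18] → X
  covered (21 px):
    . . . . . . . . . . . .
    . . . . . . . . . . . .
    . . . . . X . . . . . .
    . . . . X X X . . . . .
    . . . . X X X . . . . .
    . . . X X X X . . . . .
    . . . X X X X . . . . .
    . . X X X X . . . . . .
    . X X . . . . . . . . .
    . . . . . . . . . . . .
T2:
  2·area = 40
  edge (15, 15)→(18, 8): d=(3,-7) top-left  bias=+0
  edge (18, 8)→(22, 12): d=(4,4) right/bottom  bias=-1
  edge (22, 12)→(15, 15): d=(-7,3) right/bottom  bias=-1
    (5,0)@(11, 1): e=[-70,0,110] → .  [on edge]
    (10,0)@(21, 1): e=[0,-40,80] → .  [on edge]
    (6,1)@(13, 3): e=[-50,0,90] → .  [on edge]
    (7,2)@(15, 5): e=[-30,0,70] → .  [on edge]
    (8,3)@(17, 7): e=[-10,0,50] → .  [on edge]
    (9,4)@(19, 9): e=[10,0,30] → .  [on edge]
    (8,5)@(17, 11): e=[2,16,22] → X
    (9,5)@(19, 11): e=[16,8,16] → X
    (10,5)@(21, 11): e=[30,0,10] → .  [on edge]
    (8,6)@(17, 13): e=[8,24,8] → X
    (10,6)@(21, 13): e=[36,8,-4] → .
    (11,6)@(23, 13): e=[50,0,-10] → .  [on edge]
    (7,7)@(15, 15): e=[0,40,0] → .  [on edge]
  covered (4 px):
    . . . . . . . . . . . .
    . . . . . . . . . . . .
    . . . . . . . . . . . .
    . . . . . . . . . . . .
    . . . . . . . . . . . .
    . . . . . . . . X X . .
    . . . . . . . . X X . .
    . . . . . . . . . . . .
    . . . . . . . . . . . .
    . . . . . . . . . . . .

Result: [16,22,2]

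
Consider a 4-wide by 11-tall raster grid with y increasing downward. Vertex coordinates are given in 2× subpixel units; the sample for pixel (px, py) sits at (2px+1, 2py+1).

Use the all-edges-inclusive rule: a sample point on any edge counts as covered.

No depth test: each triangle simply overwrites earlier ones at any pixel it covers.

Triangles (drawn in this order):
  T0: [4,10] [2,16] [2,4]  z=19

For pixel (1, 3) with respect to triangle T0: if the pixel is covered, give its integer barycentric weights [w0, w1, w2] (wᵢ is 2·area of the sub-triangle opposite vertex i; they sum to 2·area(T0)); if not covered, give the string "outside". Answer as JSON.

T0:
  2·area = 24
  edge (4, 10)→(2, 16): d=(-2,6) inclusive
  edge (2, 16)→(2, 4): d=(0,-12) inclusive
  edge (2, 4)→(4, 10): d=(2,6) inclusive
    (0,0)@(1, 1): e=[36,-12,0] → ·  [on edge]
    (3,0)@(7, 1): e=[0,60,-36] → ·  [on edge]
    (1,3)@(3, 7): e=[12,12,0] → █  [on edge]
    (2,3)@(5, 7): e=[0,36,-12] → ·  [on edge]
    (1,4)@(3, 9): e=[8,12,4] → █
    (2,4)@(5, 9): e=[-4,36,-8] → ·
    (1,5)@(3, 11): e=[4,12,8] → █
    (2,5)@(5, 11): e=[-8,36,-4] → ·
    (1,6)@(3, 13): e=[0,12,12] → █  [on edge]
    (2,6)@(5, 13): e=[-12,36,0] → ·  [on edge]
    (1,7)@(3, 15): e=[-4,12,16] → ·
    (0,9)@(1, 19): e=[0,-12,36] → ·  [on edge]
    (3,9)@(7, 19): e=[-36,60,0] → ·  [on edge]
  covered (4 px):
    · · · ·
    · · · ·
    · · · ·
    · █ · ·
    · █ · ·
    · █ · ·
    · █ · ·
    · · · ·
    · · · ·
    · · · ·
    · · · ·

Final: [12,0,12]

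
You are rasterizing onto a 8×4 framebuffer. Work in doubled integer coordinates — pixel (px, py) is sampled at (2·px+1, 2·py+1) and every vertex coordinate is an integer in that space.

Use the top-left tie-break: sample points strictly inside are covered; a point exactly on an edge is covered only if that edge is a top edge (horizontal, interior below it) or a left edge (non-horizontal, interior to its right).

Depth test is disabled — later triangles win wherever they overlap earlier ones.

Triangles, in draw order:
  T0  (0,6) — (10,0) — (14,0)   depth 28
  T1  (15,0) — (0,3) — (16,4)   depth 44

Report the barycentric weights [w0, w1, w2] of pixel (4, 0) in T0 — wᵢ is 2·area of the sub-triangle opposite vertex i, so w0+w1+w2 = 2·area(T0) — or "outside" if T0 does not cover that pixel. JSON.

T0:
  2·area = 24
  edge (0, 6)→(10, 0): d=(10,-6) top-left  bias=+0
  edge (10, 0)→(14, 0): d=(4,0) top-left  bias=+0
  edge (14, 0)→(0, 6): d=(-14,6) right/bottom  bias=-1
    (4,0)@(9, 1): e=[4,4,16] → #
    (5,0)@(11, 1): e=[16,4,4] → #
    (6,0)@(13, 1): e=[28,4,-8] → ·
    (2,1)@(5, 3): e=[0,12,12] → #  [on edge]
    (3,1)@(7, 3): e=[12,12,0] → ·  [on edge]
    (4,1)@(9, 3): e=[24,12,-12] → ·
    (5,1)@(11, 3): e=[36,12,-24] → ·
    (2,2)@(5, 5): e=[20,20,-16] → ·
  covered (3 px):
    · · · · # # · ·
    · · # · · · · ·
    · · · · · · · ·
    · · · · · · · ·
T1:
  2·area = 63  (B↔C swapped to make it positive)
  edge (15, 0)→(16, 4): d=(1,4) right/bottom  bias=-1
  edge (16, 4)→(0, 3): d=(-16,-1) top-left  bias=+0
  edge (0, 3)→(15, 0): d=(15,-3) top-left  bias=+0
    (5,0)@(11, 1): e=[17,43,3] → #
    (6,0)@(13, 1): e=[9,45,9] → #
    (7,0)@(15, 1): e=[1,47,15] → #
    (0,1)@(1, 3): e=[59,1,3] → #
    (1,1)@(3, 3): e=[51,3,9] → #
    (2,1)@(5, 3): e=[43,5,15] → #
    (3,1)@(7, 3): e=[35,7,21] → #
    (4,1)@(9, 3): e=[27,9,27] → #
    (0,2)@(1, 5): e=[61,-31,33] → ·
    (1,2)@(3, 5): e=[53,-29,39] → ·
    (2,2)@(5, 5): e=[45,-27,45] → ·
    (3,2)@(7, 5): e=[37,-25,51] → ·
  covered (11 px):
    · · · · · # # #
    # # # # # # # #
    · · · · · · · ·
    · · · · · · · ·

Result: [4,16,4]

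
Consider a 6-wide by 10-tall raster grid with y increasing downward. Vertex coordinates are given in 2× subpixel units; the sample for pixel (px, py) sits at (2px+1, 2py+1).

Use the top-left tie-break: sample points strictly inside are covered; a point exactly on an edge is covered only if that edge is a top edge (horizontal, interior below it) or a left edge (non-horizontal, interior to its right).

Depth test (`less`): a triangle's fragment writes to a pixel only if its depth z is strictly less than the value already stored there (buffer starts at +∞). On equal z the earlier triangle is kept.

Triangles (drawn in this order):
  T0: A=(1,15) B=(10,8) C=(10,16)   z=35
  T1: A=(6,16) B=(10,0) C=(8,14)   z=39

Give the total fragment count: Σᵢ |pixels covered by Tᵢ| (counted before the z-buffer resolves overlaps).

T0:
  2·area = 72
  edge (1, 15)→(10, 8): d=(9,-7) top-left  bias=+0
  edge (10, 8)→(10, 16): d=(0,8) right/bottom  bias=-1
  edge (10, 16)→(1, 15): d=(-9,-1) top-left  bias=+0
    (4,4)@(9, 9): e=[2,8,62] → #
    (5,4)@(11, 9): e=[16,-8,64] → ·
    (3,5)@(7, 11): e=[6,24,42] → #
    (5,5)@(11, 11): e=[34,-8,46] → ·
    (2,6)@(5, 13): e=[10,40,22] → #
    (5,6)@(11, 13): e=[52,-8,28] → ·
    (0,7)@(1, 15): e=[0,72,0] → #  [on edge]
    (1,7)@(3, 15): e=[14,56,2] → #
    (5,7)@(11, 15): e=[70,-8,10] → ·
    (0,8)@(1, 17): e=[18,72,-18] → ·
    (1,8)@(3, 17): e=[32,56,-16] → ·
    (2,8)@(5, 17): e=[46,40,-14] → ·
  covered (11 px):
    · · · · · ·
    · · · · · ·
    · · · · · ·
    · · · · · ·
    · · · · # ·
    · · · # # ·
    · · # # # ·
    # # # # # ·
    · · · · · ·
    · · · · · ·
T1:
  2·area = 24
  edge (6, 16)→(10, 0): d=(4,-16) top-left  bias=+0
  edge (10, 0)→(8, 14): d=(-2,14) right/bottom  bias=-1
  edge (8, 14)→(6, 16): d=(-2,2) right/bottom  bias=-1
    (4,2)@(9, 5): e=[4,4,16] → #
    (5,2)@(11, 5): e=[36,-24,12] → ·
    (4,3)@(9, 7): e=[12,0,12] → ·  [on edge]
    (5,5)@(11, 11): e=[60,-36,0] → ·  [on edge]
    (3,6)@(7, 13): e=[4,16,4] → #
    (4,6)@(9, 13): e=[36,-12,0] → ·  [on edge]
    (3,7)@(7, 15): e=[12,12,0] → ·  [on edge]
    (2,8)@(5, 17): e=[-12,36,0] → ·  [on edge]
    (1,9)@(3, 19): e=[-36,60,0] → ·  [on edge]
  covered (2 px):
    · · · · · ·
    · · · · · ·
    · · · · # ·
    · · · · · ·
    · · · · · ·
    · · · · · ·
    · · · # · ·
    · · · · · ·
    · · · · · ·
    · · · · · ·

Final: 13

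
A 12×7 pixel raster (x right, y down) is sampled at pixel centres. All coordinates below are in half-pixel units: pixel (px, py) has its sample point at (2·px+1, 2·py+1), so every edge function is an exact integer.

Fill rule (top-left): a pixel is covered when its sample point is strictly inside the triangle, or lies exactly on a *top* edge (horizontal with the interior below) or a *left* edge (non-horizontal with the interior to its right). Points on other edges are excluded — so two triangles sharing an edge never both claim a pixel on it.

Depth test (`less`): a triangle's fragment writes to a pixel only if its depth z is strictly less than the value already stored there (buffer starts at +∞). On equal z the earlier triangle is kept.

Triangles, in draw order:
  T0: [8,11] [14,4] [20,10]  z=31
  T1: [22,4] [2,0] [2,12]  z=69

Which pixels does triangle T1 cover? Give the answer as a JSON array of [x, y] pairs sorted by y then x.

T0:
  2·area = 78
  edge (8, 11)→(14, 4): d=(6,-7) top-left  bias=+0
  edge (14, 4)→(20, 10): d=(6,6) right/bottom  bias=-1
  edge (20, 10)→(8, 11): d=(-12,1) right/bottom  bias=-1
    (5,0)@(11, 1): e=[-39,0,117] → .  [on edge]
    (6,1)@(13, 3): e=[-13,0,91] → .  [on edge]
    (7,2)@(15, 5): e=[13,0,65] → .  [on edge]
    (6,3)@(13, 7): e=[11,24,43] → X
    (7,3)@(15, 7): e=[25,12,41] → X
    (8,3)@(17, 7): e=[39,0,39] → .  [on edge]
    (5,4)@(11, 9): e=[9,48,21] → X
    (8,4)@(17, 9): e=[51,12,15] → X
    (9,4)@(19, 9): e=[65,0,13] → .  [on edge]
    (5,5)@(11, 11): e=[21,60,-3] → .
    (6,5)@(13, 11): e=[35,48,-5] → .
    (7,5)@(15, 11): e=[49,36,-7] → .
    (10,5)@(21, 11): e=[91,0,-13] → .  [on edge]
    (11,6)@(23, 13): e=[117,0,-39] → .  [on edge]
  covered (6 px):
    . . . . . . . . . . . .
    . . . . . . . . . . . .
    . . . . . . . . . . . .
    . . . . . . X X . . . .
    . . . . . X X X X . . .
    . . . . . . . . . . . .
    . . . . . . . . . . . .
T1:
  2·area = 240  (B↔C swapped to make it positive)
  edge (22, 4)→(2, 12): d=(-20,8) right/bottom  bias=-1
  edge (2, 12)→(2, 0): d=(0,-12) top-left  bias=+0
  edge (2, 0)→(22, 4): d=(20,4) right/bottom  bias=-1
    (1,0)@(3, 1): e=[212,12,16] → X
    (2,0)@(5, 1): e=[196,36,8] → X
    (3,0)@(7, 1): e=[180,60,0] → .  [on edge]
    (1,1)@(3, 3): e=[172,12,56] → X
    (3,1)@(7, 3): e=[140,60,40] → X
    (4,1)@(9, 3): e=[124,84,32] → X
    (5,1)@(11, 3): e=[108,108,24] → X
    (6,1)@(13, 3): e=[92,132,16] → X
    (7,1)@(15, 3): e=[76,156,8] → X
    (8,1)@(17, 3): e=[60,180,0] → .  [on edge]
    (1,2)@(3, 5): e=[132,12,96] → X
    (8,2)@(17, 5): e=[20,180,40] → X
  covered (29 px):
    . X X . . . . . . . . .
    . X X X X X X X . . . .
    . X X X X X X X X X . .
    . X X X X X X . . . . .
    . X X X X . . . . . . .
    . X . . . . . . . . . .
    . . . . . . . . . . . .

Final: [[1,0],[2,0],[1,1],[2,1],[3,1],[4,1],[5,1],[6,1],[7,1],[1,2],[2,2],[3,2],[4,2],[5,2],[6,2],[7,2],[8,2],[9,2],[1,3],[2,3],[3,3],[4,3],[5,3],[6,3],[1,4],[2,4],[3,4],[4,4],[1,5]]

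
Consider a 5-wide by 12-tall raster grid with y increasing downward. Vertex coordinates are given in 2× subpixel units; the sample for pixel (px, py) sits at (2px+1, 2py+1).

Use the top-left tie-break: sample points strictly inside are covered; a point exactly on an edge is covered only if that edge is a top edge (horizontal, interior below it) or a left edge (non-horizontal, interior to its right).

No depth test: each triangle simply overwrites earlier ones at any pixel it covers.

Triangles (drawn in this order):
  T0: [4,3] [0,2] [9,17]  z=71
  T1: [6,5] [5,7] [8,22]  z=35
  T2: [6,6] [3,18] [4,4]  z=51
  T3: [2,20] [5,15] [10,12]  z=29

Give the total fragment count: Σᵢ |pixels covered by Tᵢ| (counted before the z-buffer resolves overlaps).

T0:
  2·area = 51  (B↔C swapped to make it positive)
  edge (4, 3)→(9, 17): d=(5,14) right/bottom  bias=-1
  edge (9, 17)→(0, 2): d=(-9,-15) top-left  bias=+0
  edge (0, 2)→(4, 3): d=(4,1) right/bottom  bias=-1
    (0,1)@(1, 3): e=[42,6,3] → █
    (1,1)@(3, 3): e=[14,36,1] → █
    (2,1)@(5, 3): e=[-14,66,-1] → ·
    (0,2)@(1, 5): e=[52,-12,11] → ·
    (1,2)@(3, 5): e=[24,18,9] → █
    (2,2)@(5, 5): e=[-4,48,7] → ·
    (1,3)@(3, 7): e=[34,0,17] → █  [on edge]
    (2,3)@(5, 7): e=[6,30,15] → █
    (3,3)@(7, 7): e=[-22,60,13] → ·
    (1,4)@(3, 9): e=[44,-18,25] → ·
    (2,4)@(5, 9): e=[16,12,23] → █
    (3,4)@(7, 9): e=[-12,42,21] → ·
    (4,8)@(9, 17): e=[0,0,51] → ·  [on edge]
  covered (7 px):
    · · · · ·
    █ █ · · ·
    · █ · · ·
    · █ █ · ·
    · · █ · ·
    · · · · ·
    · · · █ ·
    · · · · ·
    · · · · ·
    · · · · ·
    · · · · ·
    · · · · ·
T1:
  2·area = 21  (B↔C swapped to make it positive)
  edge (6, 5)→(8, 22): d=(2,17) right/bottom  bias=-1
  edge (8, 22)→(5, 7): d=(-3,-15) top-left  bias=+0
  edge (5, 7)→(6, 5): d=(1,-2) top-left  bias=+0
    (3,1)@(7, 3): e=[-21,42,0] → ·  [on edge]
    (2,3)@(5, 7): e=[21,0,0] → █  [on edge]
    (3,3)@(7, 7): e=[-13,30,4] → ·
    (2,4)@(5, 9): e=[25,-6,2] → ·
    (1,5)@(3, 11): e=[63,-42,0] → ·  [on edge]
    (0,7)@(1, 15): e=[105,-84,0] → ·  [on edge]
    (3,7)@(7, 15): e=[3,6,12] → █
    (4,7)@(9, 15): e=[-31,36,16] → ·
    (3,8)@(7, 17): e=[7,0,14] → █  [on edge]
    (4,8)@(9, 17): e=[-27,30,18] → ·
    (3,9)@(7, 19): e=[11,-6,16] → ·
  covered (3 px):
    · · · · ·
    · · · · ·
    · · · · ·
    · · █ · ·
    · · · · ·
    · · · · ·
    · · · · ·
    · · · █ ·
    · · · █ ·
    · · · · ·
    · · · · ·
    · · · · ·
T2:
  2·area = 30
  edge (6, 6)→(3, 18): d=(-3,12) right/bottom  bias=-1
  edge (3, 18)→(4, 4): d=(1,-14) top-left  bias=+0
  edge (4, 4)→(6, 6): d=(2,2) right/bottom  bias=-1
    (0,0)@(1, 1): e=[75,-45,0] → ·  [on edge]
    (1,1)@(3, 3): e=[45,-15,0] → ·  [on edge]
    (2,2)@(5, 5): e=[15,15,0] → ·  [on edge]
    (2,3)@(5, 7): e=[9,17,4] → █
    (3,3)@(7, 7): e=[-15,45,0] → ·  [on edge]
    (2,4)@(5, 9): e=[3,19,8] → █
    (3,4)@(7, 9): e=[-21,47,4] → ·
    (4,4)@(9, 9): e=[-45,75,0] → ·  [on edge]
    (2,5)@(5, 11): e=[-3,21,12] → ·
  covered (2 px):
    · · · · ·
    · · · · ·
    · · · · ·
    · · █ · ·
    · · █ · ·
    · · · · ·
    · · · · ·
    · · · · ·
    · · · · ·
    · · · · ·
    · · · · ·
    · · · · ·
T3:
  2·area = 16
  edge (2, 20)→(5, 15): d=(3,-5) top-left  bias=+0
  edge (5, 15)→(10, 12): d=(5,-3) top-left  bias=+0
  edge (10, 12)→(2, 20): d=(-8,8) right/bottom  bias=-1
    (4,6)@(9, 13): e=[14,2,0] → ·  [on edge]
    (2,7)@(5, 15): e=[0,0,16] → █  [on edge]
    (3,7)@(7, 15): e=[10,6,0] → ·  [on edge]
    (2,8)@(5, 17): e=[6,10,0] → ·  [on edge]
    (1,9)@(3, 19): e=[2,14,0] → ·  [on edge]
    (0,10)@(1, 21): e=[-2,18,0] → ·  [on edge]
  covered (1 px):
    · · · · ·
    · · · · ·
    · · · · ·
    · · · · ·
    · · · · ·
    · · · · ·
    · · · · ·
    · · █ · ·
    · · · · ·
    · · · · ·
    · · · · ·
    · · · · ·

Result: 13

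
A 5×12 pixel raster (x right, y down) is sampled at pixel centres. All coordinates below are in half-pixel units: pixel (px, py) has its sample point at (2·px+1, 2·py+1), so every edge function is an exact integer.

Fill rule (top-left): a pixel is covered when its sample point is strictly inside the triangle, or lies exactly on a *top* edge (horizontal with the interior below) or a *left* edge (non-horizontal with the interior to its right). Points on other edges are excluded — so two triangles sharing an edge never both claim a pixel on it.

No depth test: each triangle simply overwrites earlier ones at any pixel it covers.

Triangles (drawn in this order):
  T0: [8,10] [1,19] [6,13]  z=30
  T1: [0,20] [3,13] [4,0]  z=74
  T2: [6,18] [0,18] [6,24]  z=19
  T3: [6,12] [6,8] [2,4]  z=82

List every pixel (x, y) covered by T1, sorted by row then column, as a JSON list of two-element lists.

T0:
  2·area = 3  (B↔C swapped to make it positive)
  edge (8, 10)→(6, 13): d=(-2,3) right/bottom  bias=-1
  edge (6, 13)→(1, 19): d=(-5,6) right/bottom  bias=-1
  edge (1, 19)→(8, 10): d=(7,-9) top-left  bias=+0
    (0,9)@(1, 19): e=[3,0,0] → ·  [on edge]
  covered (0 px):
    · · · · ·
    · · · · ·
    · · · · ·
    · · · · ·
    · · · · ·
    · · · · ·
    · · · · ·
    · · · · ·
    · · · · ·
    · · · · ·
    · · · · ·
    · · · · ·
T1:
  2·area = 32  (B↔C swapped to make it positive)
  edge (0, 20)→(4, 0): d=(4,-20) top-left  bias=+0
  edge (4, 0)→(3, 13): d=(-1,13) right/bottom  bias=-1
  edge (3, 13)→(0, 20): d=(-3,7) right/bottom  bias=-1
    (1,2)@(3, 5): e=[0,8,24] → █  [on edge]
    (2,2)@(5, 5): e=[40,-18,10] → ·
    (1,3)@(3, 7): e=[8,6,18] → █
    (2,3)@(5, 7): e=[48,-20,4] → ·
    (1,4)@(3, 9): e=[16,4,12] → █
    (2,4)@(5, 9): e=[56,-22,-2] → ·
    (1,5)@(3, 11): e=[24,2,6] → █
    (2,5)@(5, 11): e=[64,-24,-8] → ·
    (1,6)@(3, 13): e=[32,0,0] → ·  [on edge]
    (0,7)@(1, 15): e=[0,24,8] → █  [on edge]
    (1,7)@(3, 15): e=[40,-2,-6] → ·
    (0,8)@(1, 17): e=[8,22,2] → █
  covered (6 px):
    · · · · ·
    · · · · ·
    · █ · · ·
    · █ · · ·
    · █ · · ·
    · █ · · ·
    · · · · ·
    █ · · · ·
    █ · · · ·
    · · · · ·
    · · · · ·
    · · · · ·
T2:
  2·area = 36  (B↔C swapped to make it positive)
  edge (6, 18)→(6, 24): d=(0,6) right/bottom  bias=-1
  edge (6, 24)→(0, 18): d=(-6,-6) top-left  bias=+0
  edge (0, 18)→(6, 18): d=(6,0) top-left  bias=+0
    (0,9)@(1, 19): e=[30,0,6] → █  [on edge]
    (1,9)@(3, 19): e=[18,12,6] → █
    (2,9)@(5, 19): e=[6,24,6] → █
    (3,9)@(7, 19): e=[-6,36,6] → ·
    (0,10)@(1, 21): e=[30,-12,18] → ·
    (1,10)@(3, 21): e=[18,0,18] → █  [on edge]
    (3,10)@(7, 21): e=[-6,24,18] → ·
    (1,11)@(3, 23): e=[18,-12,30] → ·
    (2,11)@(5, 23): e=[6,0,30] → █  [on edge]
    (3,11)@(7, 23): e=[-6,12,30] → ·
  covered (6 px):
    · · · · ·
    · · · · ·
    · · · · ·
    · · · · ·
    · · · · ·
    · · · · ·
    · · · · ·
    · · · · ·
    · · · · ·
    █ █ █ · ·
    · █ █ · ·
    · · █ · ·
T3:
  2·area = 16  (B↔C swapped to make it positive)
  edge (6, 12)→(2, 4): d=(-4,-8) top-left  bias=+0
  edge (2, 4)→(6, 8): d=(4,4) right/bottom  bias=-1
  edge (6, 8)→(6, 12): d=(0,4) right/bottom  bias=-1
    (0,1)@(1, 3): e=[-4,0,20] → ·  [on edge]
    (1,2)@(3, 5): e=[4,0,12] → ·  [on edge]
    (2,3)@(5, 7): e=[12,0,4] → ·  [on edge]
    (2,4)@(5, 9): e=[4,8,4] → █
    (3,4)@(7, 9): e=[20,0,-4] → ·  [on edge]
    (2,5)@(5, 11): e=[-4,16,4] → ·
    (4,5)@(9, 11): e=[28,0,-12] → ·  [on edge]
  covered (1 px):
    · · · · ·
    · · · · ·
    · · · · ·
    · · · · ·
    · · █ · ·
    · · · · ·
    · · · · ·
    · · · · ·
    · · · · ·
    · · · · ·
    · · · · ·
    · · · · ·

Final: [[1,2],[1,3],[1,4],[1,5],[0,7],[0,8]]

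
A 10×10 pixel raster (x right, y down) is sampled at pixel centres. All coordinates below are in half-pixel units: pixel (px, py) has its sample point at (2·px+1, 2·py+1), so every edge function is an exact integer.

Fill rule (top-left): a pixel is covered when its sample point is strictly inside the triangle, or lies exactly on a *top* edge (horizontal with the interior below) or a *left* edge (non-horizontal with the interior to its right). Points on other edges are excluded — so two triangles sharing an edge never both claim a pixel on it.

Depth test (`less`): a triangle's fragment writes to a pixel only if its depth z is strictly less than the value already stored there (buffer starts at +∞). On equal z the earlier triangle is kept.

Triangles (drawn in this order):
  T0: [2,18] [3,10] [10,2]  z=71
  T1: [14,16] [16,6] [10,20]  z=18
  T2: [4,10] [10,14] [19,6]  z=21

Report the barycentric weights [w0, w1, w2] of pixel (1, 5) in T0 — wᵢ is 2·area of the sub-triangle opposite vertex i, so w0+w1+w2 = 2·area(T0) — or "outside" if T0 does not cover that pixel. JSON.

T0:
  2·area = 48
  edge (2, 18)→(3, 10): d=(1,-8) top-left  bias=+0
  edge (3, 10)→(10, 2): d=(7,-8) top-left  bias=+0
  edge (10, 2)→(2, 18): d=(-8,16) right/bottom  bias=-1
    (3,3)@(7, 7): e=[29,11,8] → X
    (4,3)@(9, 7): e=[45,27,-24] → .
    (2,4)@(5, 9): e=[15,9,24] → X
    (3,4)@(7, 9): e=[31,25,-8] → .
    (1,5)@(3, 11): e=[1,7,40] → X
    (3,5)@(7, 11): e=[33,39,-24] → .
    (1,6)@(3, 13): e=[3,21,24] → X
    (2,6)@(5, 13): e=[19,37,-8] → .
    (1,7)@(3, 15): e=[5,35,8] → X
    (2,7)@(5, 15): e=[21,51,-24] → .
    (1,8)@(3, 17): e=[7,49,-8] → .
  covered (6 px):
    . . . . . . . . . .
    . . . . . . . . . .
    . . . . . . . . . .
    . . . X . . . . . .
    . . X . . . . . . .
    . X X . . . . . . .
    . X . . . . . . . .
    . X . . . . . . . .
    . . . . . . . . . .
    . . . . . . . . . .
T1:
  2·area = 32  (B↔C swapped to make it positive)
  edge (14, 16)→(10, 20): d=(-4,4) right/bottom  bias=-1
  edge (10, 20)→(16, 6): d=(6,-14) top-left  bias=+0
  edge (16, 6)→(14, 16): d=(-2,10) right/bottom  bias=-1
    (8,0)@(17, 1): e=[48,-16,0] → .  [on edge]
    (7,4)@(15, 9): e=[24,4,4] → X
    (8,4)@(17, 9): e=[16,32,-16] → .
    (7,5)@(15, 11): e=[16,16,0] → .  [on edge]
    (9,5)@(19, 11): e=[0,72,-40] → .  [on edge]
    (6,6)@(13, 13): e=[16,0,16] → X  [on edge]
    (7,6)@(15, 13): e=[8,28,-4] → .
    (8,6)@(17, 13): e=[0,56,-24] → .  [on edge]
    (6,7)@(13, 15): e=[8,12,12] → X
    (7,7)@(15, 15): e=[0,40,-8] → .  [on edge]
    (6,8)@(13, 17): e=[0,24,8] → .  [on edge]
    (5,9)@(11, 19): e=[0,8,24] → .  [on edge]
  covered (3 px):
    . . . . . . . . . .
    . . . . . . . . . .
    . . . . . . . . . .
    . . . . . . . . . .
    . . . . . . . X . .
    . . . . . . . . . .
    . . . . . . X . . .
    . . . . . . X . . .
    . . . . . . . . . .
    . . . . . . . . . .
T2:
  2·area = 84  (B↔C swapped to make it positive)
  edge (4, 10)→(19, 6): d=(15,-4) top-left  bias=+0
  edge (19, 6)→(10, 14): d=(-9,8) right/bottom  bias=-1
  edge (10, 14)→(4, 10): d=(-6,-4) top-left  bias=+0
    (8,3)@(17, 7): e=[7,7,70] → X
    (9,3)@(19, 7): e=[15,-9,78] → .
    (4,4)@(9, 9): e=[5,53,26] → X
    (5,4)@(11, 9): e=[13,37,34] → X
    (6,4)@(13, 9): e=[21,21,42] → X
    (7,4)@(15, 9): e=[29,5,50] → X
    (8,4)@(17, 9): e=[37,-11,58] → .
    (3,5)@(7, 11): e=[27,51,6] → X
    (7,5)@(15, 11): e=[59,-13,38] → .
    (3,6)@(7, 13): e=[57,33,-6] → .
    (4,6)@(9, 13): e=[65,17,2] → X
    (6,6)@(13, 13): e=[81,-15,18] → .
  covered (11 px):
    . . . . . . . . . .
    . . . . . . . . . .
    . . . . . . . . . .
    . . . . . . . . X .
    . . . . X X X X . .
    . . . X X X X . . .
    . . . . X X . . . .
    . . . . . . . . . .
    . . . . . . . . . .
    . . . . . . . . . .

Answer: [7,40,1]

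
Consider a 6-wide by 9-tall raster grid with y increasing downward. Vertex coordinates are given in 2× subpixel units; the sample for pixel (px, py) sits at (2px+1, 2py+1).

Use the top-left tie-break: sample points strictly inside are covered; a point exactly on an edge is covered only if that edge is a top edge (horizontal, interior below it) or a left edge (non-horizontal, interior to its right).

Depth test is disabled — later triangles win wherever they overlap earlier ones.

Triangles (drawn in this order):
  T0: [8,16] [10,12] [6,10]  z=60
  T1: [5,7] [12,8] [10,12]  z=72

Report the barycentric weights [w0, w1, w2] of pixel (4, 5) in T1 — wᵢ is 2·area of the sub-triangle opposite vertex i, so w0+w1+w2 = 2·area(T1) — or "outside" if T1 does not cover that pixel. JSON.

T0:
  2·area = 20  (B↔C swapped to make it positive)
  edge (8, 16)→(6, 10): d=(-2,-6) top-left  bias=+0
  edge (6, 10)→(10, 12): d=(4,2) right/bottom  bias=-1
  edge (10, 12)→(8, 16): d=(-2,4) right/bottom  bias=-1
    (1,0)@(3, 1): e=[0,-30,50] → ·  [on edge]
    (2,3)@(5, 7): e=[0,-10,30] → ·  [on edge]
    (3,5)@(7, 11): e=[4,2,14] → █
    (4,5)@(9, 11): e=[16,-2,6] → ·
    (3,6)@(7, 13): e=[0,10,10] → █  [on edge]
    (4,6)@(9, 13): e=[12,6,2] → █
    (5,6)@(11, 13): e=[24,2,-6] → ·
    (3,7)@(7, 15): e=[-4,18,6] → ·
    (4,7)@(9, 15): e=[8,14,-2] → ·
  covered (3 px):
    · · · · · ·
    · · · · · ·
    · · · · · ·
    · · · · · ·
    · · · · · ·
    · · · █ · ·
    · · · █ █ ·
    · · · · · ·
    · · · · · ·
T1:
  2·area = 30
  edge (5, 7)→(12, 8): d=(7,1) right/bottom  bias=-1
  edge (12, 8)→(10, 12): d=(-2,4) right/bottom  bias=-1
  edge (10, 12)→(5, 7): d=(-5,-5) top-left  bias=+0
    (0,1)@(1, 3): e=[-24,54,0] → ·  [on edge]
    (1,2)@(3, 5): e=[-12,42,0] → ·  [on edge]
    (2,3)@(5, 7): e=[0,30,0] → ·  [on edge]
    (3,4)@(7, 9): e=[12,18,0] → █  [on edge]
    (4,4)@(9, 9): e=[10,10,10] → █
    (5,4)@(11, 9): e=[8,2,20] → █
    (3,5)@(7, 11): e=[26,14,-10] → ·
    (4,5)@(9, 11): e=[24,6,0] → █  [on edge]
    (5,5)@(11, 11): e=[22,-2,10] → ·
    (4,6)@(9, 13): e=[38,2,-10] → ·
    (5,6)@(11, 13): e=[36,-6,0] → ·  [on edge]
  covered (4 px):
    · · · · · ·
    · · · · · ·
    · · · · · ·
    · · · · · ·
    · · · █ █ █
    · · · · █ ·
    · · · · · ·
    · · · · · ·
    · · · · · ·

Result: [6,0,24]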